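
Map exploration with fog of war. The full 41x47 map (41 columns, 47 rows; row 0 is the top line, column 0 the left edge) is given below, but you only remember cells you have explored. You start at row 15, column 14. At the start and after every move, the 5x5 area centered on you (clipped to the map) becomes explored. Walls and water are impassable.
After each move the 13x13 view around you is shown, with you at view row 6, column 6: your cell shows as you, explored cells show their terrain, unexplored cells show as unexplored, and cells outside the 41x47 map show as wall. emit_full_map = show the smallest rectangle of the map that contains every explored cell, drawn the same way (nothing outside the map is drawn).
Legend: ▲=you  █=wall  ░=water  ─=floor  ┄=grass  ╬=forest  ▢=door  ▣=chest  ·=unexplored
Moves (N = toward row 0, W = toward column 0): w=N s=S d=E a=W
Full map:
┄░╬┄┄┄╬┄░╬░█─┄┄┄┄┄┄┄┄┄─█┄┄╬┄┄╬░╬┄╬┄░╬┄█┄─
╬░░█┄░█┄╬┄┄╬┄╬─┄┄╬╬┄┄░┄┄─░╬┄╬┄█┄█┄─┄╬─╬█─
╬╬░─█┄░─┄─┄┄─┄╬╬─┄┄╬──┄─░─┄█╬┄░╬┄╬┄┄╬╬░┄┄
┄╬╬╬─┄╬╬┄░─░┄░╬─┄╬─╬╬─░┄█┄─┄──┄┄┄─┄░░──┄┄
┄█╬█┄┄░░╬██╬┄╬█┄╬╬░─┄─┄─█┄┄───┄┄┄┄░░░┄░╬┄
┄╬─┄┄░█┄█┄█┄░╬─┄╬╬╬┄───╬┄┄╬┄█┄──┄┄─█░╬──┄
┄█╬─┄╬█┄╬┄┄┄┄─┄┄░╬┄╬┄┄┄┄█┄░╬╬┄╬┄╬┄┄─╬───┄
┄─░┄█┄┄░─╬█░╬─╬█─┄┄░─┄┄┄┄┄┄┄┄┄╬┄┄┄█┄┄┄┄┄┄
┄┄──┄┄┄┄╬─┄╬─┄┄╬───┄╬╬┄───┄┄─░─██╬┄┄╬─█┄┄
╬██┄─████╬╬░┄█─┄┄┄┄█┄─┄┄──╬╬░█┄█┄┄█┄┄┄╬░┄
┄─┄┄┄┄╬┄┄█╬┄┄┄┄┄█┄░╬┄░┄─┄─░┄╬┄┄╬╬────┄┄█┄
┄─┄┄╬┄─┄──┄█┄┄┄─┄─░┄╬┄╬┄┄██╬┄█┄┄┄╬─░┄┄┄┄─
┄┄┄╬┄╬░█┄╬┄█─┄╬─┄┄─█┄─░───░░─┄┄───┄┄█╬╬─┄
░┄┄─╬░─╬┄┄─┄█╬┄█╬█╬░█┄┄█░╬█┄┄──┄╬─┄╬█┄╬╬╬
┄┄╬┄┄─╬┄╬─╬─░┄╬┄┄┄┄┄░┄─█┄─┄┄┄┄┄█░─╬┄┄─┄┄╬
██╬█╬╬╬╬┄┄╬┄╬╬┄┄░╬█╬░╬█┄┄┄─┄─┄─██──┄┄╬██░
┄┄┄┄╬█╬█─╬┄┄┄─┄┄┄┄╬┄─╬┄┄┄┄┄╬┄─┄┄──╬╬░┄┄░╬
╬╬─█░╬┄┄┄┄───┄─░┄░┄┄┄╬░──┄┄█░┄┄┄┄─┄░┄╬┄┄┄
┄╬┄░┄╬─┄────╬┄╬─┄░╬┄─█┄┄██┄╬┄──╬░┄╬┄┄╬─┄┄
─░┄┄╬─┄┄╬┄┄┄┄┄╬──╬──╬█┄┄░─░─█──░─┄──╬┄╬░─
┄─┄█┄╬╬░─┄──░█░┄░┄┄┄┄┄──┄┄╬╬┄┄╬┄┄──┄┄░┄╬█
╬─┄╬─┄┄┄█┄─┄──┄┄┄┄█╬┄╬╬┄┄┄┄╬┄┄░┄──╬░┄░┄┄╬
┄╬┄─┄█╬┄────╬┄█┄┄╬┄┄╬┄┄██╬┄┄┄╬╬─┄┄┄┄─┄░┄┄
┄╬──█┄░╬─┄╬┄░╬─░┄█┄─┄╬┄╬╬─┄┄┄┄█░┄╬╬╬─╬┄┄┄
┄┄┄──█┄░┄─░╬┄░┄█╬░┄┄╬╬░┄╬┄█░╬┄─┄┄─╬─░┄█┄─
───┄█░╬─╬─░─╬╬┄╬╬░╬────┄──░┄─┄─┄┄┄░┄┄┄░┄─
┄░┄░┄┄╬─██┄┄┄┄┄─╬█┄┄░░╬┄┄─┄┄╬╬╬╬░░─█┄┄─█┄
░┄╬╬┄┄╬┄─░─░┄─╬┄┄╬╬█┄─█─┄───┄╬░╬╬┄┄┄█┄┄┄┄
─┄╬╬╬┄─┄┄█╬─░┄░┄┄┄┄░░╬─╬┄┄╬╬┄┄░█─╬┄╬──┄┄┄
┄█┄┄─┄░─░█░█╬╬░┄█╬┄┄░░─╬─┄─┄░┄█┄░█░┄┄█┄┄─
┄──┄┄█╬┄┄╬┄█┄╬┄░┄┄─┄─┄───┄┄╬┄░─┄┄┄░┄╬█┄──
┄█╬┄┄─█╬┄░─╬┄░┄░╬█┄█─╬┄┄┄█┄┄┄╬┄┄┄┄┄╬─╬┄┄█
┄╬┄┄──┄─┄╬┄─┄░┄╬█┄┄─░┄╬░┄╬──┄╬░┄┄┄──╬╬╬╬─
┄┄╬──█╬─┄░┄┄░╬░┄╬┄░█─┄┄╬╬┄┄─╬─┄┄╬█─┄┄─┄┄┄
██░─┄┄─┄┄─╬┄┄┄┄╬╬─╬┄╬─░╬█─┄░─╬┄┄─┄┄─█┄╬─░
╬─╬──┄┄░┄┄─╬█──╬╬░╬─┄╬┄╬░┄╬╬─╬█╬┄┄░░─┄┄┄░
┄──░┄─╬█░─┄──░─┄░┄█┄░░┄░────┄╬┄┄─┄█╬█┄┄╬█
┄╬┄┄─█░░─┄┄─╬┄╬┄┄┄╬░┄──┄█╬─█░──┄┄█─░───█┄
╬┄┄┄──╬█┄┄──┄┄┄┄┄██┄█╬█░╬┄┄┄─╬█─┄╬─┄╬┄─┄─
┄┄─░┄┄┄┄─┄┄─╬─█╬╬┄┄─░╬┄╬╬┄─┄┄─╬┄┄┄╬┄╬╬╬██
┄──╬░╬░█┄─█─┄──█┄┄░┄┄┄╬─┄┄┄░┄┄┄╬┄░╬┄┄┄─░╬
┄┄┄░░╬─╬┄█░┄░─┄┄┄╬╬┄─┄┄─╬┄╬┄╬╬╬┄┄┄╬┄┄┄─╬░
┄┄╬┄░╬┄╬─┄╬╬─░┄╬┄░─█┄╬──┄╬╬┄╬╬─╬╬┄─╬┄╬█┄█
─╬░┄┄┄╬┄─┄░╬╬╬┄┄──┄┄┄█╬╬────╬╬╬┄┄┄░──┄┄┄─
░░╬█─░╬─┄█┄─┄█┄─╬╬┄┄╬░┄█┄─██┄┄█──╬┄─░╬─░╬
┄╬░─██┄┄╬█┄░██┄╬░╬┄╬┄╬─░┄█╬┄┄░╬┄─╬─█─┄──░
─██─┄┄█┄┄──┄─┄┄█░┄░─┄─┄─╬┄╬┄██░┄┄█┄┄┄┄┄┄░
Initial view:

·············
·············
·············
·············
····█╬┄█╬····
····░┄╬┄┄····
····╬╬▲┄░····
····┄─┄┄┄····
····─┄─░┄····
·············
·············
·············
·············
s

·············
·············
·············
····█╬┄█╬····
····░┄╬┄┄····
····╬╬┄┄░····
····┄─▲┄┄····
····─┄─░┄····
····╬┄╬─┄····
·············
·············
·············
·············

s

·············
·············
····█╬┄█╬····
····░┄╬┄┄····
····╬╬┄┄░····
····┄─┄┄┄····
····─┄▲░┄····
····╬┄╬─┄····
····┄┄╬──····
·············
·············
·············
·············

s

·············
····█╬┄█╬····
····░┄╬┄┄····
····╬╬┄┄░····
····┄─┄┄┄····
····─┄─░┄····
····╬┄▲─┄····
····┄┄╬──····
····░█░┄░····
·············
·············
·············
·············

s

····█╬┄█╬····
····░┄╬┄┄····
····╬╬┄┄░····
····┄─┄┄┄····
····─┄─░┄····
····╬┄╬─┄····
····┄┄▲──····
····░█░┄░····
····──┄┄┄····
·············
·············
·············
·············

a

·····█╬┄█╬···
·····░┄╬┄┄···
·····╬╬┄┄░···
·····┄─┄┄┄···
····──┄─░┄···
····─╬┄╬─┄···
····┄┄▲╬──···
····─░█░┄░···
····┄──┄┄┄···
·············
·············
·············
·············

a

······█╬┄█╬··
······░┄╬┄┄··
······╬╬┄┄░··
······┄─┄┄┄··
····───┄─░┄··
····──╬┄╬─┄··
····┄┄▲┄╬──··
····──░█░┄░··
····─┄──┄┄┄··
·············
·············
·············
·············

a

·······█╬┄█╬·
·······░┄╬┄┄·
·······╬╬┄┄░·
·······┄─┄┄┄·
····┄───┄─░┄·
····───╬┄╬─┄·
····┄┄▲┄┄╬──·
····┄──░█░┄░·
····┄─┄──┄┄┄·
·············
·············
·············
·············

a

········█╬┄█╬
········░┄╬┄┄
········╬╬┄┄░
········┄─┄┄┄
····┄┄───┄─░┄
····────╬┄╬─┄
····╬┄▲┄┄┄╬──
····─┄──░█░┄░
····█┄─┄──┄┄┄
·············
·············
·············
·············

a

·········█╬┄█
·········░┄╬┄
·········╬╬┄┄
·········┄─┄┄
····┄┄┄───┄─░
····┄────╬┄╬─
····┄╬▲┄┄┄┄╬─
····░─┄──░█░┄
····┄█┄─┄──┄┄
·············
·············
·············
·············

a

··········█╬┄
··········░┄╬
··········╬╬┄
··········┄─┄
····┄┄┄┄───┄─
····─┄────╬┄╬
····┄┄▲┄┄┄┄┄╬
····╬░─┄──░█░
····┄┄█┄─┄──┄
·············
·············
·············
·············

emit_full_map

······█╬┄█╬
······░┄╬┄┄
······╬╬┄┄░
······┄─┄┄┄
┄┄┄┄───┄─░┄
─┄────╬┄╬─┄
┄┄▲┄┄┄┄┄╬──
╬░─┄──░█░┄░
┄┄█┄─┄──┄┄┄

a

···········█╬
···········░┄
···········╬╬
···········┄─
····╬┄┄┄┄───┄
····╬─┄────╬┄
····─┄▲╬┄┄┄┄┄
····╬╬░─┄──░█
····┄┄┄█┄─┄──
·············
·············
·············
·············

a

············█
············░
············╬
············┄
····░╬┄┄┄┄───
····┄╬─┄────╬
····╬─▲┄╬┄┄┄┄
····┄╬╬░─┄──░
····─┄┄┄█┄─┄─
·············
·············
·············
·············

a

█············
█············
█············
█············
█···█░╬┄┄┄┄──
█···░┄╬─┄────
█···┄╬▲┄┄╬┄┄┄
█···█┄╬╬░─┄──
█···╬─┄┄┄█┄─┄
█············
█············
█············
█············

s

█············
█············
█············
█···█░╬┄┄┄┄──
█···░┄╬─┄────
█···┄╬─┄┄╬┄┄┄
█···█┄▲╬░─┄──
█···╬─┄┄┄█┄─┄
█···─┄█╬┄····
█············
█············
█············
█············

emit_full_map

·········█╬┄█╬
·········░┄╬┄┄
·········╬╬┄┄░
·········┄─┄┄┄
█░╬┄┄┄┄───┄─░┄
░┄╬─┄────╬┄╬─┄
┄╬─┄┄╬┄┄┄┄┄╬──
█┄▲╬░─┄──░█░┄░
╬─┄┄┄█┄─┄──┄┄┄
─┄█╬┄·········

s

█············
█············
█···█░╬┄┄┄┄──
█···░┄╬─┄────
█···┄╬─┄┄╬┄┄┄
█···█┄╬╬░─┄──
█···╬─▲┄┄█┄─┄
█···─┄█╬┄····
█···─█┄░╬····
█············
█············
█············
█············

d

············╬
············┄
···█░╬┄┄┄┄───
···░┄╬─┄────╬
···┄╬─┄┄╬┄┄┄┄
···█┄╬╬░─┄──░
···╬─┄▲┄█┄─┄─
···─┄█╬┄─····
···─█┄░╬─····
·············
·············
·············
·············

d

···········╬╬
···········┄─
··█░╬┄┄┄┄───┄
··░┄╬─┄────╬┄
··┄╬─┄┄╬┄┄┄┄┄
··█┄╬╬░─┄──░█
··╬─┄┄▲█┄─┄──
··─┄█╬┄──····
··─█┄░╬─┄····
·············
·············
·············
·············

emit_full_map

·········█╬┄█╬
·········░┄╬┄┄
·········╬╬┄┄░
·········┄─┄┄┄
█░╬┄┄┄┄───┄─░┄
░┄╬─┄────╬┄╬─┄
┄╬─┄┄╬┄┄┄┄┄╬──
█┄╬╬░─┄──░█░┄░
╬─┄┄▲█┄─┄──┄┄┄
─┄█╬┄──·······
─█┄░╬─┄·······


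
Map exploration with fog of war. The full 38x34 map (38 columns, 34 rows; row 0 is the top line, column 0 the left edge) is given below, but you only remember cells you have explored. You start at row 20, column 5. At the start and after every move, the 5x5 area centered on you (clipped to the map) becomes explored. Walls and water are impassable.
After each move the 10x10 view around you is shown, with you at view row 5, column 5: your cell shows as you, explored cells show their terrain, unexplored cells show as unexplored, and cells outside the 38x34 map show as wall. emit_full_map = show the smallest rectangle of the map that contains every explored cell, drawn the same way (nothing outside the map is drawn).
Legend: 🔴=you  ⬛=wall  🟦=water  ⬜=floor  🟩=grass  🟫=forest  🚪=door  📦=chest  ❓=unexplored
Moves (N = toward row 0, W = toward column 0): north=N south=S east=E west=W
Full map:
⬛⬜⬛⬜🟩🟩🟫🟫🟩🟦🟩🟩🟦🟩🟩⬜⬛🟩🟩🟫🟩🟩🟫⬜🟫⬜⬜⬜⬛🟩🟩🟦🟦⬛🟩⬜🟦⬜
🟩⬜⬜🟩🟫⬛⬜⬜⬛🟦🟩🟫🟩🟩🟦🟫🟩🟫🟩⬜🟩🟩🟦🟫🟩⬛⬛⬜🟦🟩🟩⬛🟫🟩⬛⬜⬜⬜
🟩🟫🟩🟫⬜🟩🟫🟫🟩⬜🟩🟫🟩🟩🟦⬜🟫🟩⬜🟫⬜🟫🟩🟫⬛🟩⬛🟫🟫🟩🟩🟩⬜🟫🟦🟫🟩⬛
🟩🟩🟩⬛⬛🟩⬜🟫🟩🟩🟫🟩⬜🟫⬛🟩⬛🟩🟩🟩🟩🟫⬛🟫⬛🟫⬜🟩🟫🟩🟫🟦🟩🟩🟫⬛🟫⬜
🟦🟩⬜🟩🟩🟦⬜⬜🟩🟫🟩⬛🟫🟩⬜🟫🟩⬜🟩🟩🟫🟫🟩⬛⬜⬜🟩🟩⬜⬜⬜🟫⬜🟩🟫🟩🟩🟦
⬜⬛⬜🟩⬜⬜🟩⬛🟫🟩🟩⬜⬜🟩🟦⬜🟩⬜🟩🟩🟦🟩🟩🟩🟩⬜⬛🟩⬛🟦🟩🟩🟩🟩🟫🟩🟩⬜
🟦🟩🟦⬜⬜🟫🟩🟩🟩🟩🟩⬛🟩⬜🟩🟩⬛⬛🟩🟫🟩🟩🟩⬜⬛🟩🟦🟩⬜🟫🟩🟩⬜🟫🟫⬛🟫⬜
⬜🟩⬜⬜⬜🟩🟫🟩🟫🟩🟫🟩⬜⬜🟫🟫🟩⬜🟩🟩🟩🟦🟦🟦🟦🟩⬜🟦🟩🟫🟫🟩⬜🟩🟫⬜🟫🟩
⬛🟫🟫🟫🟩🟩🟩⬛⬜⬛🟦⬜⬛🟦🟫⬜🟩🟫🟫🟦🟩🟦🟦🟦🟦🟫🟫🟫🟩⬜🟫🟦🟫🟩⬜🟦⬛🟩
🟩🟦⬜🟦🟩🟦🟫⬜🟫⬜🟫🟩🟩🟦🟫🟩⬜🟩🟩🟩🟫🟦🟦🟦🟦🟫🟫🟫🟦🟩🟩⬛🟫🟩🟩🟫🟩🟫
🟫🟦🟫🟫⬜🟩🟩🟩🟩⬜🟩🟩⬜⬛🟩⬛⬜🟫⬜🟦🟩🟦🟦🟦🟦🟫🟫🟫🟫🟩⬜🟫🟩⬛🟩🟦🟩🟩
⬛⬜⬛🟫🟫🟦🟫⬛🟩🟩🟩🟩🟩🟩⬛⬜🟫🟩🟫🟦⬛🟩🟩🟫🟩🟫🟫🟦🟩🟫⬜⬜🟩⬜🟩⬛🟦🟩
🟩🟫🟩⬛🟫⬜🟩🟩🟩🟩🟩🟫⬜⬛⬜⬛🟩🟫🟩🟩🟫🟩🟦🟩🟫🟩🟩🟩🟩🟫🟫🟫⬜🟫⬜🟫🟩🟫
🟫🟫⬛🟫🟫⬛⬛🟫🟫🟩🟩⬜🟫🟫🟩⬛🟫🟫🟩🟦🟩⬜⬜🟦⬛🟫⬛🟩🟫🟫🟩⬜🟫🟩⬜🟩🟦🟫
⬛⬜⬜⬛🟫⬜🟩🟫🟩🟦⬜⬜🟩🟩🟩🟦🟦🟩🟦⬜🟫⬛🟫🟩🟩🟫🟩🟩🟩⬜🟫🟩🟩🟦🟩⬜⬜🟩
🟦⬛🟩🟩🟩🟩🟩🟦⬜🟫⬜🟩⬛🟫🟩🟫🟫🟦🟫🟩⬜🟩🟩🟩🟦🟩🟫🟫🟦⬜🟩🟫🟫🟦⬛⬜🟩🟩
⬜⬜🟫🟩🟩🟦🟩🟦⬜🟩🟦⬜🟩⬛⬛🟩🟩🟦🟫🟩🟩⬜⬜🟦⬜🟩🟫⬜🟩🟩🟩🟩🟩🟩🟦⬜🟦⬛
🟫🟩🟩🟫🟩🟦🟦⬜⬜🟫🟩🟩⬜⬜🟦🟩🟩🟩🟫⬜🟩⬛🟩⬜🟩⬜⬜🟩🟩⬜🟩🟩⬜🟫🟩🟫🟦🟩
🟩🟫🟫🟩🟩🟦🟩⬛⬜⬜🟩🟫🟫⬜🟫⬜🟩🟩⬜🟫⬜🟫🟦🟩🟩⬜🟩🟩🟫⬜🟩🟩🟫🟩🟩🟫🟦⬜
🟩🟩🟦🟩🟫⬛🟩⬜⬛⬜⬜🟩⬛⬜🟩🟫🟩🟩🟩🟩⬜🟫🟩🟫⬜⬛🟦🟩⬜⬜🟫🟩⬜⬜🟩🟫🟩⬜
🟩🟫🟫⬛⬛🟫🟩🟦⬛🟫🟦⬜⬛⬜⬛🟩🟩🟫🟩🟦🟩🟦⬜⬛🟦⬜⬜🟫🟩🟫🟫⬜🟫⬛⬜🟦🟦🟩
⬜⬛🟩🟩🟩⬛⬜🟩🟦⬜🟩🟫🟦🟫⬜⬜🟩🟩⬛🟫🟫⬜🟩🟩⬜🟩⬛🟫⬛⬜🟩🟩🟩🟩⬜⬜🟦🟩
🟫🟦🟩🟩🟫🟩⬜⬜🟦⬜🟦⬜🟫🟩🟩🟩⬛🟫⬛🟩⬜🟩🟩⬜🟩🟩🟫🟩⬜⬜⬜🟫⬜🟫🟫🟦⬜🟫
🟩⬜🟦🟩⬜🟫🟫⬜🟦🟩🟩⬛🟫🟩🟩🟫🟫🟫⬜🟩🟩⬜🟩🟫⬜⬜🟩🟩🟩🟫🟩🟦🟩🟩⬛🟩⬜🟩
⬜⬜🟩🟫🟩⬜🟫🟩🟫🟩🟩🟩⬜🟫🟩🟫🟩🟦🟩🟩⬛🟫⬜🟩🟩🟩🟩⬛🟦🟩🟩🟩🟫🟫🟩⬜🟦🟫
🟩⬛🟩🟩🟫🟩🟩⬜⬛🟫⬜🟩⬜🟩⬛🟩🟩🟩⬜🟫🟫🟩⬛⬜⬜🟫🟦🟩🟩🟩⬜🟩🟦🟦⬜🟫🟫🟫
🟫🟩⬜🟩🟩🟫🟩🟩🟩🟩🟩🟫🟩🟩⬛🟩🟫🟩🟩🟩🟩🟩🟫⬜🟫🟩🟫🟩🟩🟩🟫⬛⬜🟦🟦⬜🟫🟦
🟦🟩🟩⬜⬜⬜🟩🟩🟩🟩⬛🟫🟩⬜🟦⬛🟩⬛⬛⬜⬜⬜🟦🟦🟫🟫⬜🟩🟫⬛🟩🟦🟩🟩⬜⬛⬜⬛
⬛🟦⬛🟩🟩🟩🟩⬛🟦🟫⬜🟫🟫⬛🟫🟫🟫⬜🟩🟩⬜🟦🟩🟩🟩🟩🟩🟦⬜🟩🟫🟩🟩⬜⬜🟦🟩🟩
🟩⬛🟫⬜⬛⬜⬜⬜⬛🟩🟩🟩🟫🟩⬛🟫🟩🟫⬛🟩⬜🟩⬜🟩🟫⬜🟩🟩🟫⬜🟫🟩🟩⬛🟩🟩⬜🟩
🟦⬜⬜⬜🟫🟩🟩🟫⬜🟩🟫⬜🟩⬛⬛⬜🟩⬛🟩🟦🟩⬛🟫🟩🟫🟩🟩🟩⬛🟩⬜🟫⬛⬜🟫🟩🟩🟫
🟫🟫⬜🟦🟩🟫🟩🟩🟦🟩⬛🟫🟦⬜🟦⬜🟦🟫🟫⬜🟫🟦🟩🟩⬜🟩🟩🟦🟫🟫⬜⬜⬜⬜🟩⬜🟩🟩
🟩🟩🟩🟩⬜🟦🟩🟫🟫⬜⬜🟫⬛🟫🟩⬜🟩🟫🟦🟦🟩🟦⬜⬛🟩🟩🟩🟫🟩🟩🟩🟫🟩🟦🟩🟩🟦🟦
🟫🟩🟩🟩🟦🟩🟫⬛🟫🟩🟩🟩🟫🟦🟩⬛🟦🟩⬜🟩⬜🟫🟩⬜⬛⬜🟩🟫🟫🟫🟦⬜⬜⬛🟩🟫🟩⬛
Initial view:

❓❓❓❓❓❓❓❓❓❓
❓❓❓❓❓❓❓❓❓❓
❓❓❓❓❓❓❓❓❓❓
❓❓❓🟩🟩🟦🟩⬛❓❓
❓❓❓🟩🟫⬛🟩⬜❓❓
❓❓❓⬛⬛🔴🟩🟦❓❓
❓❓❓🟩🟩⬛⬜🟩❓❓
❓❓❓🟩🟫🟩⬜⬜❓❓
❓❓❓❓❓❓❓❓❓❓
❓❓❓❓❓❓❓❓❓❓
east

❓❓❓❓❓❓❓❓❓❓
❓❓❓❓❓❓❓❓❓❓
❓❓❓❓❓❓❓❓❓❓
❓❓🟩🟩🟦🟩⬛⬜❓❓
❓❓🟩🟫⬛🟩⬜⬛❓❓
❓❓⬛⬛🟫🔴🟦⬛❓❓
❓❓🟩🟩⬛⬜🟩🟦❓❓
❓❓🟩🟫🟩⬜⬜🟦❓❓
❓❓❓❓❓❓❓❓❓❓
❓❓❓❓❓❓❓❓❓❓

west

❓❓❓❓❓❓❓❓❓❓
❓❓❓❓❓❓❓❓❓❓
❓❓❓❓❓❓❓❓❓❓
❓❓❓🟩🟩🟦🟩⬛⬜❓
❓❓❓🟩🟫⬛🟩⬜⬛❓
❓❓❓⬛⬛🔴🟩🟦⬛❓
❓❓❓🟩🟩⬛⬜🟩🟦❓
❓❓❓🟩🟫🟩⬜⬜🟦❓
❓❓❓❓❓❓❓❓❓❓
❓❓❓❓❓❓❓❓❓❓

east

❓❓❓❓❓❓❓❓❓❓
❓❓❓❓❓❓❓❓❓❓
❓❓❓❓❓❓❓❓❓❓
❓❓🟩🟩🟦🟩⬛⬜❓❓
❓❓🟩🟫⬛🟩⬜⬛❓❓
❓❓⬛⬛🟫🔴🟦⬛❓❓
❓❓🟩🟩⬛⬜🟩🟦❓❓
❓❓🟩🟫🟩⬜⬜🟦❓❓
❓❓❓❓❓❓❓❓❓❓
❓❓❓❓❓❓❓❓❓❓

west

❓❓❓❓❓❓❓❓❓❓
❓❓❓❓❓❓❓❓❓❓
❓❓❓❓❓❓❓❓❓❓
❓❓❓🟩🟩🟦🟩⬛⬜❓
❓❓❓🟩🟫⬛🟩⬜⬛❓
❓❓❓⬛⬛🔴🟩🟦⬛❓
❓❓❓🟩🟩⬛⬜🟩🟦❓
❓❓❓🟩🟫🟩⬜⬜🟦❓
❓❓❓❓❓❓❓❓❓❓
❓❓❓❓❓❓❓❓❓❓


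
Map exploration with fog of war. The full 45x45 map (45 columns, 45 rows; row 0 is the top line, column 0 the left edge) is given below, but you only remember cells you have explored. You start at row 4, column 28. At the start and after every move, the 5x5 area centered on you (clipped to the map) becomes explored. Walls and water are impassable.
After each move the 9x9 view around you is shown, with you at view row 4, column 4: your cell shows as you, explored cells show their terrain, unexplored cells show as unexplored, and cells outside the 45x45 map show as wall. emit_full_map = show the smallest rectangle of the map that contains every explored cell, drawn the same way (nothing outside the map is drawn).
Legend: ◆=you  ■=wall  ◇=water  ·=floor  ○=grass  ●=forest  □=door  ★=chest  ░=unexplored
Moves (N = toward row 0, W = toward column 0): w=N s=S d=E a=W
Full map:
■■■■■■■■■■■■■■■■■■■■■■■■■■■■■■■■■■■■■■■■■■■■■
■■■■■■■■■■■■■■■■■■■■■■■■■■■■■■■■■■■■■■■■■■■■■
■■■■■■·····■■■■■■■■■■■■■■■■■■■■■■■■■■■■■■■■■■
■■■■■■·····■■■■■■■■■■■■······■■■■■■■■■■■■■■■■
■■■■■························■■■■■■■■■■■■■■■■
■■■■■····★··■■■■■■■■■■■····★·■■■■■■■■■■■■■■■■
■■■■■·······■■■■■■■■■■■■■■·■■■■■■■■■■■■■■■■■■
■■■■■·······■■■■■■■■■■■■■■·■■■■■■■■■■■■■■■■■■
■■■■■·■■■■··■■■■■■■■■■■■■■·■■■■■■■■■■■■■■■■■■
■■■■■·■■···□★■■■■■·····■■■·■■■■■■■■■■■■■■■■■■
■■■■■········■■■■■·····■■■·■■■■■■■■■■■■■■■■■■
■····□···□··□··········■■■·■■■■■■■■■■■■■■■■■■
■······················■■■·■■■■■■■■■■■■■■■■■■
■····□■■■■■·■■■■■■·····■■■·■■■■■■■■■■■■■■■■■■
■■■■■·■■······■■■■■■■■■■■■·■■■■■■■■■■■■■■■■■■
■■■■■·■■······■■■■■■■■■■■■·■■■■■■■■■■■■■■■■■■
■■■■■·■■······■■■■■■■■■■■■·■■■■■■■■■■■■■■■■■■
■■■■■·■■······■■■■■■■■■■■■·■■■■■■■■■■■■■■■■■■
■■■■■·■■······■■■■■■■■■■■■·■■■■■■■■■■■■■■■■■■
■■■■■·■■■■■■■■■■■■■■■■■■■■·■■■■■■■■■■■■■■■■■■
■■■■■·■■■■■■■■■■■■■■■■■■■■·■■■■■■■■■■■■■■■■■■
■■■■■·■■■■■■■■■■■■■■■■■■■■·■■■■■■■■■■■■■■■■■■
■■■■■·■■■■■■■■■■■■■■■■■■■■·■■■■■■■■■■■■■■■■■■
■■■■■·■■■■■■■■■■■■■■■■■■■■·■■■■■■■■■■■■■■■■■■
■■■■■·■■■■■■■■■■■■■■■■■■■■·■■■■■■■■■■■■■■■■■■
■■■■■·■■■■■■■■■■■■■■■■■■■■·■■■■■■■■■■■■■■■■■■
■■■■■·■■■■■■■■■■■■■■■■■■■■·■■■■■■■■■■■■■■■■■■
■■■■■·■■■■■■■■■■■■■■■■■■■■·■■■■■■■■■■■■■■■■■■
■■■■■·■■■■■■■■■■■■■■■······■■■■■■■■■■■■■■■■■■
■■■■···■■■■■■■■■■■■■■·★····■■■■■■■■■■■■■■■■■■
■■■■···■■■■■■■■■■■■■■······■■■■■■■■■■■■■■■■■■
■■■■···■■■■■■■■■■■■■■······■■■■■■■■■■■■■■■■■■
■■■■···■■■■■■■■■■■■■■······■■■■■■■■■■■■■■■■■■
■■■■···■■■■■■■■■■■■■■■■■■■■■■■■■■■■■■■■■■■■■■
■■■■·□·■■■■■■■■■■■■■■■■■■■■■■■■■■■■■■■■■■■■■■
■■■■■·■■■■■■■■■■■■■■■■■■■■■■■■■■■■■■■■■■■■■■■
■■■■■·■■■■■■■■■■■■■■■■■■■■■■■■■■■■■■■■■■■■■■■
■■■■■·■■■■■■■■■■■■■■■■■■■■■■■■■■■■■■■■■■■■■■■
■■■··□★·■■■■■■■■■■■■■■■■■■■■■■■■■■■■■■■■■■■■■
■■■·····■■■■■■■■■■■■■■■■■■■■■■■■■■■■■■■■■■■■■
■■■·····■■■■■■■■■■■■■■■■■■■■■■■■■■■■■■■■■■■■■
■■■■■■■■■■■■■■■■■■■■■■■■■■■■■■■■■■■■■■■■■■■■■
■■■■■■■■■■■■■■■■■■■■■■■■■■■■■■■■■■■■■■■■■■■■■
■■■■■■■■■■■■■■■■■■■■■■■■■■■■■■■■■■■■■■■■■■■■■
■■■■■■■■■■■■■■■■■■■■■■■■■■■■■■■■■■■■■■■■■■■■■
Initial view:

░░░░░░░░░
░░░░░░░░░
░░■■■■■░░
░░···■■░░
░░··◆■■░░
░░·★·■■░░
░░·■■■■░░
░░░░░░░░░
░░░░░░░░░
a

░░░░░░░░░
░░░░░░░░░
░░■■■■■■░
░░····■■░
░░··◆·■■░
░░··★·■■░
░░■·■■■■░
░░░░░░░░░
░░░░░░░░░

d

░░░░░░░░░
░░░░░░░░░
░■■■■■■░░
░····■■░░
░···◆■■░░
░··★·■■░░
░■·■■■■░░
░░░░░░░░░
░░░░░░░░░

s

░░░░░░░░░
░■■■■■■░░
░····■■░░
░····■■░░
░··★◆■■░░
░■·■■■■░░
░░·■■■■░░
░░░░░░░░░
░░░░░░░░░

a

░░░░░░░░░
░░■■■■■■░
░░····■■░
░░····■■░
░░··◆·■■░
░░■·■■■■░
░░■·■■■■░
░░░░░░░░░
░░░░░░░░░

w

░░░░░░░░░
░░░░░░░░░
░░■■■■■■░
░░····■■░
░░··◆·■■░
░░··★·■■░
░░■·■■■■░
░░■·■■■■░
░░░░░░░░░

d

░░░░░░░░░
░░░░░░░░░
░■■■■■■░░
░····■■░░
░···◆■■░░
░··★·■■░░
░■·■■■■░░
░■·■■■■░░
░░░░░░░░░

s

░░░░░░░░░
░■■■■■■░░
░····■■░░
░····■■░░
░··★◆■■░░
░■·■■■■░░
░■·■■■■░░
░░░░░░░░░
░░░░░░░░░

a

░░░░░░░░░
░░■■■■■■░
░░····■■░
░░····■■░
░░··◆·■■░
░░■·■■■■░
░░■·■■■■░
░░░░░░░░░
░░░░░░░░░

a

░░░░░░░░░
░░░■■■■■■
░░·····■■
░░·····■■
░░··◆★·■■
░░■■·■■■■
░░■■·■■■■
░░░░░░░░░
░░░░░░░░░

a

░░░░░░░░░
░░░░■■■■■
░░······■
░░······■
░░··◆·★·■
░░■■■·■■■
░░■■■·■■■
░░░░░░░░░
░░░░░░░░░

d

░░░░░░░░░
░░░■■■■■■
░······■■
░······■■
░···◆★·■■
░■■■·■■■■
░■■■·■■■■
░░░░░░░░░
░░░░░░░░░

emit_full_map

░░■■■■■■
······■■
······■■
···◆★·■■
■■■·■■■■
■■■·■■■■

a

░░░░░░░░░
░░░░■■■■■
░░······■
░░······■
░░··◆·★·■
░░■■■·■■■
░░■■■·■■■
░░░░░░░░░
░░░░░░░░░

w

░░░░░░░░░
░░░░░░░░░
░░■■■■■■■
░░······■
░░··◆···■
░░····★·■
░░■■■·■■■
░░■■■·■■■
░░░░░░░░░

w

■■■■■■■■■
░░░░░░░░░
░░■■■■■░░
░░■■■■■■■
░░··◆···■
░░······■
░░····★·■
░░■■■·■■■
░░■■■·■■■

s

░░░░░░░░░
░░■■■■■░░
░░■■■■■■■
░░······■
░░··◆···■
░░····★·■
░░■■■·■■■
░░■■■·■■■
░░░░░░░░░

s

░░■■■■■░░
░░■■■■■■■
░░······■
░░······■
░░··◆·★·■
░░■■■·■■■
░░■■■·■■■
░░░░░░░░░
░░░░░░░░░

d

░■■■■■░░░
░■■■■■■■■
░······■■
░······■■
░···◆★·■■
░■■■·■■■■
░■■■·■■■■
░░░░░░░░░
░░░░░░░░░

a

░░■■■■■░░
░░■■■■■■■
░░······■
░░······■
░░··◆·★·■
░░■■■·■■■
░░■■■·■■■
░░░░░░░░░
░░░░░░░░░

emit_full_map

■■■■■░░░
■■■■■■■■
······■■
······■■
··◆·★·■■
■■■·■■■■
■■■·■■■■

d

░■■■■■░░░
░■■■■■■■■
░······■■
░······■■
░···◆★·■■
░■■■·■■■■
░■■■·■■■■
░░░░░░░░░
░░░░░░░░░

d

■■■■■░░░░
■■■■■■■■░
······■■░
······■■░
····◆·■■░
■■■·■■■■░
■■■·■■■■░
░░░░░░░░░
░░░░░░░░░

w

░░░░░░░░░
■■■■■░░░░
■■■■■■■■░
······■■░
····◆·■■░
····★·■■░
■■■·■■■■░
■■■·■■■■░
░░░░░░░░░

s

■■■■■░░░░
■■■■■■■■░
······■■░
······■■░
····◆·■■░
■■■·■■■■░
■■■·■■■■░
░░░░░░░░░
░░░░░░░░░

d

■■■■░░░░░
■■■■■■■░░
·····■■░░
·····■■░░
···★◆■■░░
■■·■■■■░░
■■·■■■■░░
░░░░░░░░░
░░░░░░░░░


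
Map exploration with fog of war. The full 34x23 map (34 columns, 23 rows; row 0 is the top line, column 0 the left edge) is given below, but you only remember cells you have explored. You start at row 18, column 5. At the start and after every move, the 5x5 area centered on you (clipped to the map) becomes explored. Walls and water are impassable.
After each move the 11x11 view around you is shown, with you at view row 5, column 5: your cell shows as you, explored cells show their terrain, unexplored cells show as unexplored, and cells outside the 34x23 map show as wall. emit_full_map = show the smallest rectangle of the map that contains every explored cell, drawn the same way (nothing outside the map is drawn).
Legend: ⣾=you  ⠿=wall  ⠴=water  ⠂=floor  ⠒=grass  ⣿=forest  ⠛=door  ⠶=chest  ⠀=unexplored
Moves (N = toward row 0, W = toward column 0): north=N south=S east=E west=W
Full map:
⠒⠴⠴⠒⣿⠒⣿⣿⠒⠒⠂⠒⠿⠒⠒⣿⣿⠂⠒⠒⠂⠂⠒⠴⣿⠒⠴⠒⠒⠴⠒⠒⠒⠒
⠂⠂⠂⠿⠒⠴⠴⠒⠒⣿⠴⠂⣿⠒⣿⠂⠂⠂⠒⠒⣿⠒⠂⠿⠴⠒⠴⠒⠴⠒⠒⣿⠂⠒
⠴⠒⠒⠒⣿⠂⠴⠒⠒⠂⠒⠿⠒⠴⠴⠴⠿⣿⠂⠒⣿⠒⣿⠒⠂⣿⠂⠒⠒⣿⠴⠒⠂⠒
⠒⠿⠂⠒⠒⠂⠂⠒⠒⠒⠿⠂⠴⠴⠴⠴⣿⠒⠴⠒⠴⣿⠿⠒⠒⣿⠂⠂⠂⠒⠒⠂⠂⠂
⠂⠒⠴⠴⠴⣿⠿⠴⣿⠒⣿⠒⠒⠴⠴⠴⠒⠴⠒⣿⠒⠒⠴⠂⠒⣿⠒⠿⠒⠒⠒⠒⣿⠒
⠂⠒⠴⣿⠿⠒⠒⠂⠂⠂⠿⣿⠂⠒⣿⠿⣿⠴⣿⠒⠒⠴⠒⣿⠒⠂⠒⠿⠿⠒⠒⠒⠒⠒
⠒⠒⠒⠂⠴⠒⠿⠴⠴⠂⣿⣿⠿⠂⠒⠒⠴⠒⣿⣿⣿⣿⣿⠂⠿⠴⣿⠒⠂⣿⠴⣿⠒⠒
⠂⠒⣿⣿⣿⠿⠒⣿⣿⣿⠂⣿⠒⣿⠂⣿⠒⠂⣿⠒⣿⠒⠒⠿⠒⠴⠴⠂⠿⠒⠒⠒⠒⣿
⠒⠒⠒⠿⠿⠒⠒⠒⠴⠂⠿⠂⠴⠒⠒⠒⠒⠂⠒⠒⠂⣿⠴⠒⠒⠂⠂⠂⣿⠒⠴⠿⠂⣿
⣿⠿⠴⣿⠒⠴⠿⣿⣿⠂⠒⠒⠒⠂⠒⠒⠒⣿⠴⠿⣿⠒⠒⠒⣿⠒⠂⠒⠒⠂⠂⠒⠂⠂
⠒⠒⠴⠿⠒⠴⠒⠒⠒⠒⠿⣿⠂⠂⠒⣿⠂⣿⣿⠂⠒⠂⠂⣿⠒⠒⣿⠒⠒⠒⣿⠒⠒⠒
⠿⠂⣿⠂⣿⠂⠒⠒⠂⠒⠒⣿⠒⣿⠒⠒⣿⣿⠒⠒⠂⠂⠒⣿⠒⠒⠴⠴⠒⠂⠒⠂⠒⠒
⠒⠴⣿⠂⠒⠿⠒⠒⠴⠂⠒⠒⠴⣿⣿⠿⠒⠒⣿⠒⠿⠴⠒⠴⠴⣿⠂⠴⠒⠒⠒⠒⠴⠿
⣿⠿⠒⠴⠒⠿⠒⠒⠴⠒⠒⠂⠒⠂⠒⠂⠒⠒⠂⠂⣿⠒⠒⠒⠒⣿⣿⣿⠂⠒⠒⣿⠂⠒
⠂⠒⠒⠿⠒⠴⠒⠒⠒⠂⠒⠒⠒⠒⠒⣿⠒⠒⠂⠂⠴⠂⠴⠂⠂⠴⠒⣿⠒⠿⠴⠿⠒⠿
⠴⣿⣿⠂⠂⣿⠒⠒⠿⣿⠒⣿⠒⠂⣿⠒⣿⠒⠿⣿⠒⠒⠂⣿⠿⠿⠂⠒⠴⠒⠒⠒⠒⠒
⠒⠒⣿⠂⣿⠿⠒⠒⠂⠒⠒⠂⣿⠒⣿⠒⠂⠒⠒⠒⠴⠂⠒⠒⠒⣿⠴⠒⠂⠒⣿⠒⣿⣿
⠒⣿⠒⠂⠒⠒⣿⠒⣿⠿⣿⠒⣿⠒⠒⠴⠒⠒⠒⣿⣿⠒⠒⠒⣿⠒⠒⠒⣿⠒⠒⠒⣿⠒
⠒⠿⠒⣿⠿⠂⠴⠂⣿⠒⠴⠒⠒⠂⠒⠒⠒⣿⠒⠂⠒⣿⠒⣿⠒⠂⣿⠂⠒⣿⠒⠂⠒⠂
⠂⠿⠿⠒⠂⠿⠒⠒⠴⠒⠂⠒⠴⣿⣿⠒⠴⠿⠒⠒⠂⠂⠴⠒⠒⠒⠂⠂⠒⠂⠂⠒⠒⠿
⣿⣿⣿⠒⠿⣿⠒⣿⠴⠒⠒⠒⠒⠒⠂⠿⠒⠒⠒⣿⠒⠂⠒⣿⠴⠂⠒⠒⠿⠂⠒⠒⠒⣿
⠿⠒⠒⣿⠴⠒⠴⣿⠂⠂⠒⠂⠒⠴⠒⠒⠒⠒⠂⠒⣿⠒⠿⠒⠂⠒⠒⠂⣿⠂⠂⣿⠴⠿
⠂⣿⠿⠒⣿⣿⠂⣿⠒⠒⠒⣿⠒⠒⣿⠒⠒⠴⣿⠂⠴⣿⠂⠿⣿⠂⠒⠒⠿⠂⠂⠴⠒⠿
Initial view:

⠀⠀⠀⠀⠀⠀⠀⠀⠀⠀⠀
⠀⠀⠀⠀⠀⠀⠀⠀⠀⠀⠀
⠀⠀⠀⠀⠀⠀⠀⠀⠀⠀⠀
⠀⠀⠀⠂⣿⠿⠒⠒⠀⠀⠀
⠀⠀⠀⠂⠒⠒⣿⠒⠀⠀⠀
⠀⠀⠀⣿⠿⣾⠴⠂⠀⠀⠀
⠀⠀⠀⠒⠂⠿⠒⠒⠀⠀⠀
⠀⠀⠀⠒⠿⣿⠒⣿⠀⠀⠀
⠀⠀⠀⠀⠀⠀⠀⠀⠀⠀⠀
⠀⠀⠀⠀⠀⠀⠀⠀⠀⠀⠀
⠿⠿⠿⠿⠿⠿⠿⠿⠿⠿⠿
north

⠀⠀⠀⠀⠀⠀⠀⠀⠀⠀⠀
⠀⠀⠀⠀⠀⠀⠀⠀⠀⠀⠀
⠀⠀⠀⠀⠀⠀⠀⠀⠀⠀⠀
⠀⠀⠀⠂⠂⣿⠒⠒⠀⠀⠀
⠀⠀⠀⠂⣿⠿⠒⠒⠀⠀⠀
⠀⠀⠀⠂⠒⣾⣿⠒⠀⠀⠀
⠀⠀⠀⣿⠿⠂⠴⠂⠀⠀⠀
⠀⠀⠀⠒⠂⠿⠒⠒⠀⠀⠀
⠀⠀⠀⠒⠿⣿⠒⣿⠀⠀⠀
⠀⠀⠀⠀⠀⠀⠀⠀⠀⠀⠀
⠀⠀⠀⠀⠀⠀⠀⠀⠀⠀⠀

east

⠀⠀⠀⠀⠀⠀⠀⠀⠀⠀⠀
⠀⠀⠀⠀⠀⠀⠀⠀⠀⠀⠀
⠀⠀⠀⠀⠀⠀⠀⠀⠀⠀⠀
⠀⠀⠂⠂⣿⠒⠒⠿⠀⠀⠀
⠀⠀⠂⣿⠿⠒⠒⠂⠀⠀⠀
⠀⠀⠂⠒⠒⣾⠒⣿⠀⠀⠀
⠀⠀⣿⠿⠂⠴⠂⣿⠀⠀⠀
⠀⠀⠒⠂⠿⠒⠒⠴⠀⠀⠀
⠀⠀⠒⠿⣿⠒⣿⠀⠀⠀⠀
⠀⠀⠀⠀⠀⠀⠀⠀⠀⠀⠀
⠀⠀⠀⠀⠀⠀⠀⠀⠀⠀⠀

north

⠀⠀⠀⠀⠀⠀⠀⠀⠀⠀⠀
⠀⠀⠀⠀⠀⠀⠀⠀⠀⠀⠀
⠀⠀⠀⠀⠀⠀⠀⠀⠀⠀⠀
⠀⠀⠀⠒⠴⠒⠒⠒⠀⠀⠀
⠀⠀⠂⠂⣿⠒⠒⠿⠀⠀⠀
⠀⠀⠂⣿⠿⣾⠒⠂⠀⠀⠀
⠀⠀⠂⠒⠒⣿⠒⣿⠀⠀⠀
⠀⠀⣿⠿⠂⠴⠂⣿⠀⠀⠀
⠀⠀⠒⠂⠿⠒⠒⠴⠀⠀⠀
⠀⠀⠒⠿⣿⠒⣿⠀⠀⠀⠀
⠀⠀⠀⠀⠀⠀⠀⠀⠀⠀⠀

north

⠀⠀⠀⠀⠀⠀⠀⠀⠀⠀⠀
⠀⠀⠀⠀⠀⠀⠀⠀⠀⠀⠀
⠀⠀⠀⠀⠀⠀⠀⠀⠀⠀⠀
⠀⠀⠀⠒⠿⠒⠒⠴⠀⠀⠀
⠀⠀⠀⠒⠴⠒⠒⠒⠀⠀⠀
⠀⠀⠂⠂⣿⣾⠒⠿⠀⠀⠀
⠀⠀⠂⣿⠿⠒⠒⠂⠀⠀⠀
⠀⠀⠂⠒⠒⣿⠒⣿⠀⠀⠀
⠀⠀⣿⠿⠂⠴⠂⣿⠀⠀⠀
⠀⠀⠒⠂⠿⠒⠒⠴⠀⠀⠀
⠀⠀⠒⠿⣿⠒⣿⠀⠀⠀⠀

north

⠀⠀⠀⠀⠀⠀⠀⠀⠀⠀⠀
⠀⠀⠀⠀⠀⠀⠀⠀⠀⠀⠀
⠀⠀⠀⠀⠀⠀⠀⠀⠀⠀⠀
⠀⠀⠀⠒⠿⠒⠒⠴⠀⠀⠀
⠀⠀⠀⠒⠿⠒⠒⠴⠀⠀⠀
⠀⠀⠀⠒⠴⣾⠒⠒⠀⠀⠀
⠀⠀⠂⠂⣿⠒⠒⠿⠀⠀⠀
⠀⠀⠂⣿⠿⠒⠒⠂⠀⠀⠀
⠀⠀⠂⠒⠒⣿⠒⣿⠀⠀⠀
⠀⠀⣿⠿⠂⠴⠂⣿⠀⠀⠀
⠀⠀⠒⠂⠿⠒⠒⠴⠀⠀⠀

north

⠀⠀⠀⠀⠀⠀⠀⠀⠀⠀⠀
⠀⠀⠀⠀⠀⠀⠀⠀⠀⠀⠀
⠀⠀⠀⠀⠀⠀⠀⠀⠀⠀⠀
⠀⠀⠀⣿⠂⠒⠒⠂⠀⠀⠀
⠀⠀⠀⠒⠿⠒⠒⠴⠀⠀⠀
⠀⠀⠀⠒⠿⣾⠒⠴⠀⠀⠀
⠀⠀⠀⠒⠴⠒⠒⠒⠀⠀⠀
⠀⠀⠂⠂⣿⠒⠒⠿⠀⠀⠀
⠀⠀⠂⣿⠿⠒⠒⠂⠀⠀⠀
⠀⠀⠂⠒⠒⣿⠒⣿⠀⠀⠀
⠀⠀⣿⠿⠂⠴⠂⣿⠀⠀⠀

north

⠀⠀⠀⠀⠀⠀⠀⠀⠀⠀⠀
⠀⠀⠀⠀⠀⠀⠀⠀⠀⠀⠀
⠀⠀⠀⠀⠀⠀⠀⠀⠀⠀⠀
⠀⠀⠀⠒⠴⠒⠒⠒⠀⠀⠀
⠀⠀⠀⣿⠂⠒⠒⠂⠀⠀⠀
⠀⠀⠀⠒⠿⣾⠒⠴⠀⠀⠀
⠀⠀⠀⠒⠿⠒⠒⠴⠀⠀⠀
⠀⠀⠀⠒⠴⠒⠒⠒⠀⠀⠀
⠀⠀⠂⠂⣿⠒⠒⠿⠀⠀⠀
⠀⠀⠂⣿⠿⠒⠒⠂⠀⠀⠀
⠀⠀⠂⠒⠒⣿⠒⣿⠀⠀⠀

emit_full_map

⠀⠒⠴⠒⠒⠒
⠀⣿⠂⠒⠒⠂
⠀⠒⠿⣾⠒⠴
⠀⠒⠿⠒⠒⠴
⠀⠒⠴⠒⠒⠒
⠂⠂⣿⠒⠒⠿
⠂⣿⠿⠒⠒⠂
⠂⠒⠒⣿⠒⣿
⣿⠿⠂⠴⠂⣿
⠒⠂⠿⠒⠒⠴
⠒⠿⣿⠒⣿⠀

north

⠀⠀⠀⠀⠀⠀⠀⠀⠀⠀⠀
⠀⠀⠀⠀⠀⠀⠀⠀⠀⠀⠀
⠀⠀⠀⠀⠀⠀⠀⠀⠀⠀⠀
⠀⠀⠀⠒⠴⠿⣿⣿⠀⠀⠀
⠀⠀⠀⠒⠴⠒⠒⠒⠀⠀⠀
⠀⠀⠀⣿⠂⣾⠒⠂⠀⠀⠀
⠀⠀⠀⠒⠿⠒⠒⠴⠀⠀⠀
⠀⠀⠀⠒⠿⠒⠒⠴⠀⠀⠀
⠀⠀⠀⠒⠴⠒⠒⠒⠀⠀⠀
⠀⠀⠂⠂⣿⠒⠒⠿⠀⠀⠀
⠀⠀⠂⣿⠿⠒⠒⠂⠀⠀⠀

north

⠀⠀⠀⠀⠀⠀⠀⠀⠀⠀⠀
⠀⠀⠀⠀⠀⠀⠀⠀⠀⠀⠀
⠀⠀⠀⠀⠀⠀⠀⠀⠀⠀⠀
⠀⠀⠀⠿⠒⠒⠒⠴⠀⠀⠀
⠀⠀⠀⠒⠴⠿⣿⣿⠀⠀⠀
⠀⠀⠀⠒⠴⣾⠒⠒⠀⠀⠀
⠀⠀⠀⣿⠂⠒⠒⠂⠀⠀⠀
⠀⠀⠀⠒⠿⠒⠒⠴⠀⠀⠀
⠀⠀⠀⠒⠿⠒⠒⠴⠀⠀⠀
⠀⠀⠀⠒⠴⠒⠒⠒⠀⠀⠀
⠀⠀⠂⠂⣿⠒⠒⠿⠀⠀⠀

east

⠀⠀⠀⠀⠀⠀⠀⠀⠀⠀⠀
⠀⠀⠀⠀⠀⠀⠀⠀⠀⠀⠀
⠀⠀⠀⠀⠀⠀⠀⠀⠀⠀⠀
⠀⠀⠿⠒⠒⠒⠴⠂⠀⠀⠀
⠀⠀⠒⠴⠿⣿⣿⠂⠀⠀⠀
⠀⠀⠒⠴⠒⣾⠒⠒⠀⠀⠀
⠀⠀⣿⠂⠒⠒⠂⠒⠀⠀⠀
⠀⠀⠒⠿⠒⠒⠴⠂⠀⠀⠀
⠀⠀⠒⠿⠒⠒⠴⠀⠀⠀⠀
⠀⠀⠒⠴⠒⠒⠒⠀⠀⠀⠀
⠀⠂⠂⣿⠒⠒⠿⠀⠀⠀⠀

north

⠀⠀⠀⠀⠀⠀⠀⠀⠀⠀⠀
⠀⠀⠀⠀⠀⠀⠀⠀⠀⠀⠀
⠀⠀⠀⠀⠀⠀⠀⠀⠀⠀⠀
⠀⠀⠀⠿⠒⣿⣿⣿⠀⠀⠀
⠀⠀⠿⠒⠒⠒⠴⠂⠀⠀⠀
⠀⠀⠒⠴⠿⣾⣿⠂⠀⠀⠀
⠀⠀⠒⠴⠒⠒⠒⠒⠀⠀⠀
⠀⠀⣿⠂⠒⠒⠂⠒⠀⠀⠀
⠀⠀⠒⠿⠒⠒⠴⠂⠀⠀⠀
⠀⠀⠒⠿⠒⠒⠴⠀⠀⠀⠀
⠀⠀⠒⠴⠒⠒⠒⠀⠀⠀⠀

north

⠀⠀⠀⠀⠀⠀⠀⠀⠀⠀⠀
⠀⠀⠀⠀⠀⠀⠀⠀⠀⠀⠀
⠀⠀⠀⠀⠀⠀⠀⠀⠀⠀⠀
⠀⠀⠀⠒⠿⠴⠴⠂⠀⠀⠀
⠀⠀⠀⠿⠒⣿⣿⣿⠀⠀⠀
⠀⠀⠿⠒⠒⣾⠴⠂⠀⠀⠀
⠀⠀⠒⠴⠿⣿⣿⠂⠀⠀⠀
⠀⠀⠒⠴⠒⠒⠒⠒⠀⠀⠀
⠀⠀⣿⠂⠒⠒⠂⠒⠀⠀⠀
⠀⠀⠒⠿⠒⠒⠴⠂⠀⠀⠀
⠀⠀⠒⠿⠒⠒⠴⠀⠀⠀⠀

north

⠀⠀⠀⠀⠀⠀⠀⠀⠀⠀⠀
⠀⠀⠀⠀⠀⠀⠀⠀⠀⠀⠀
⠀⠀⠀⠀⠀⠀⠀⠀⠀⠀⠀
⠀⠀⠀⠒⠒⠂⠂⠂⠀⠀⠀
⠀⠀⠀⠒⠿⠴⠴⠂⠀⠀⠀
⠀⠀⠀⠿⠒⣾⣿⣿⠀⠀⠀
⠀⠀⠿⠒⠒⠒⠴⠂⠀⠀⠀
⠀⠀⠒⠴⠿⣿⣿⠂⠀⠀⠀
⠀⠀⠒⠴⠒⠒⠒⠒⠀⠀⠀
⠀⠀⣿⠂⠒⠒⠂⠒⠀⠀⠀
⠀⠀⠒⠿⠒⠒⠴⠂⠀⠀⠀

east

⠀⠀⠀⠀⠀⠀⠀⠀⠀⠀⠀
⠀⠀⠀⠀⠀⠀⠀⠀⠀⠀⠀
⠀⠀⠀⠀⠀⠀⠀⠀⠀⠀⠀
⠀⠀⠒⠒⠂⠂⠂⠿⠀⠀⠀
⠀⠀⠒⠿⠴⠴⠂⣿⠀⠀⠀
⠀⠀⠿⠒⣿⣾⣿⠂⠀⠀⠀
⠀⠿⠒⠒⠒⠴⠂⠿⠀⠀⠀
⠀⠒⠴⠿⣿⣿⠂⠒⠀⠀⠀
⠀⠒⠴⠒⠒⠒⠒⠀⠀⠀⠀
⠀⣿⠂⠒⠒⠂⠒⠀⠀⠀⠀
⠀⠒⠿⠒⠒⠴⠂⠀⠀⠀⠀

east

⠀⠀⠀⠀⠀⠀⠀⠀⠀⠀⠀
⠀⠀⠀⠀⠀⠀⠀⠀⠀⠀⠀
⠀⠀⠀⠀⠀⠀⠀⠀⠀⠀⠀
⠀⠒⠒⠂⠂⠂⠿⣿⠀⠀⠀
⠀⠒⠿⠴⠴⠂⣿⣿⠀⠀⠀
⠀⠿⠒⣿⣿⣾⠂⣿⠀⠀⠀
⠿⠒⠒⠒⠴⠂⠿⠂⠀⠀⠀
⠒⠴⠿⣿⣿⠂⠒⠒⠀⠀⠀
⠒⠴⠒⠒⠒⠒⠀⠀⠀⠀⠀
⣿⠂⠒⠒⠂⠒⠀⠀⠀⠀⠀
⠒⠿⠒⠒⠴⠂⠀⠀⠀⠀⠀

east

⠀⠀⠀⠀⠀⠀⠀⠀⠀⠀⠀
⠀⠀⠀⠀⠀⠀⠀⠀⠀⠀⠀
⠀⠀⠀⠀⠀⠀⠀⠀⠀⠀⠀
⠒⠒⠂⠂⠂⠿⣿⠂⠀⠀⠀
⠒⠿⠴⠴⠂⣿⣿⠿⠀⠀⠀
⠿⠒⣿⣿⣿⣾⣿⠒⠀⠀⠀
⠒⠒⠒⠴⠂⠿⠂⠴⠀⠀⠀
⠴⠿⣿⣿⠂⠒⠒⠒⠀⠀⠀
⠴⠒⠒⠒⠒⠀⠀⠀⠀⠀⠀
⠂⠒⠒⠂⠒⠀⠀⠀⠀⠀⠀
⠿⠒⠒⠴⠂⠀⠀⠀⠀⠀⠀

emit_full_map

⠀⠀⠒⠒⠂⠂⠂⠿⣿⠂
⠀⠀⠒⠿⠴⠴⠂⣿⣿⠿
⠀⠀⠿⠒⣿⣿⣿⣾⣿⠒
⠀⠿⠒⠒⠒⠴⠂⠿⠂⠴
⠀⠒⠴⠿⣿⣿⠂⠒⠒⠒
⠀⠒⠴⠒⠒⠒⠒⠀⠀⠀
⠀⣿⠂⠒⠒⠂⠒⠀⠀⠀
⠀⠒⠿⠒⠒⠴⠂⠀⠀⠀
⠀⠒⠿⠒⠒⠴⠀⠀⠀⠀
⠀⠒⠴⠒⠒⠒⠀⠀⠀⠀
⠂⠂⣿⠒⠒⠿⠀⠀⠀⠀
⠂⣿⠿⠒⠒⠂⠀⠀⠀⠀
⠂⠒⠒⣿⠒⣿⠀⠀⠀⠀
⣿⠿⠂⠴⠂⣿⠀⠀⠀⠀
⠒⠂⠿⠒⠒⠴⠀⠀⠀⠀
⠒⠿⣿⠒⣿⠀⠀⠀⠀⠀

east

⠀⠀⠀⠀⠀⠀⠀⠀⠀⠀⠀
⠀⠀⠀⠀⠀⠀⠀⠀⠀⠀⠀
⠀⠀⠀⠀⠀⠀⠀⠀⠀⠀⠀
⠒⠂⠂⠂⠿⣿⠂⠒⠀⠀⠀
⠿⠴⠴⠂⣿⣿⠿⠂⠀⠀⠀
⠒⣿⣿⣿⠂⣾⠒⣿⠀⠀⠀
⠒⠒⠴⠂⠿⠂⠴⠒⠀⠀⠀
⠿⣿⣿⠂⠒⠒⠒⠂⠀⠀⠀
⠒⠒⠒⠒⠀⠀⠀⠀⠀⠀⠀
⠒⠒⠂⠒⠀⠀⠀⠀⠀⠀⠀
⠒⠒⠴⠂⠀⠀⠀⠀⠀⠀⠀

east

⠀⠀⠀⠀⠀⠀⠀⠀⠀⠀⠀
⠀⠀⠀⠀⠀⠀⠀⠀⠀⠀⠀
⠀⠀⠀⠀⠀⠀⠀⠀⠀⠀⠀
⠂⠂⠂⠿⣿⠂⠒⣿⠀⠀⠀
⠴⠴⠂⣿⣿⠿⠂⠒⠀⠀⠀
⣿⣿⣿⠂⣿⣾⣿⠂⠀⠀⠀
⠒⠴⠂⠿⠂⠴⠒⠒⠀⠀⠀
⣿⣿⠂⠒⠒⠒⠂⠒⠀⠀⠀
⠒⠒⠒⠀⠀⠀⠀⠀⠀⠀⠀
⠒⠂⠒⠀⠀⠀⠀⠀⠀⠀⠀
⠒⠴⠂⠀⠀⠀⠀⠀⠀⠀⠀

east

⠀⠀⠀⠀⠀⠀⠀⠀⠀⠀⠀
⠀⠀⠀⠀⠀⠀⠀⠀⠀⠀⠀
⠀⠀⠀⠀⠀⠀⠀⠀⠀⠀⠀
⠂⠂⠿⣿⠂⠒⣿⠿⠀⠀⠀
⠴⠂⣿⣿⠿⠂⠒⠒⠀⠀⠀
⣿⣿⠂⣿⠒⣾⠂⣿⠀⠀⠀
⠴⠂⠿⠂⠴⠒⠒⠒⠀⠀⠀
⣿⠂⠒⠒⠒⠂⠒⠒⠀⠀⠀
⠒⠒⠀⠀⠀⠀⠀⠀⠀⠀⠀
⠂⠒⠀⠀⠀⠀⠀⠀⠀⠀⠀
⠴⠂⠀⠀⠀⠀⠀⠀⠀⠀⠀

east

⠀⠀⠀⠀⠀⠀⠀⠀⠀⠀⠀
⠀⠀⠀⠀⠀⠀⠀⠀⠀⠀⠀
⠀⠀⠀⠀⠀⠀⠀⠀⠀⠀⠀
⠂⠿⣿⠂⠒⣿⠿⣿⠀⠀⠀
⠂⣿⣿⠿⠂⠒⠒⠴⠀⠀⠀
⣿⠂⣿⠒⣿⣾⣿⠒⠀⠀⠀
⠂⠿⠂⠴⠒⠒⠒⠒⠀⠀⠀
⠂⠒⠒⠒⠂⠒⠒⠒⠀⠀⠀
⠒⠀⠀⠀⠀⠀⠀⠀⠀⠀⠀
⠒⠀⠀⠀⠀⠀⠀⠀⠀⠀⠀
⠂⠀⠀⠀⠀⠀⠀⠀⠀⠀⠀

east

⠀⠀⠀⠀⠀⠀⠀⠀⠀⠀⠀
⠀⠀⠀⠀⠀⠀⠀⠀⠀⠀⠀
⠀⠀⠀⠀⠀⠀⠀⠀⠀⠀⠀
⠿⣿⠂⠒⣿⠿⣿⠴⠀⠀⠀
⣿⣿⠿⠂⠒⠒⠴⠒⠀⠀⠀
⠂⣿⠒⣿⠂⣾⠒⠂⠀⠀⠀
⠿⠂⠴⠒⠒⠒⠒⠂⠀⠀⠀
⠒⠒⠒⠂⠒⠒⠒⣿⠀⠀⠀
⠀⠀⠀⠀⠀⠀⠀⠀⠀⠀⠀
⠀⠀⠀⠀⠀⠀⠀⠀⠀⠀⠀
⠀⠀⠀⠀⠀⠀⠀⠀⠀⠀⠀

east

⠀⠀⠀⠀⠀⠀⠀⠀⠀⠀⠀
⠀⠀⠀⠀⠀⠀⠀⠀⠀⠀⠀
⠀⠀⠀⠀⠀⠀⠀⠀⠀⠀⠀
⣿⠂⠒⣿⠿⣿⠴⣿⠀⠀⠀
⣿⠿⠂⠒⠒⠴⠒⣿⠀⠀⠀
⣿⠒⣿⠂⣿⣾⠂⣿⠀⠀⠀
⠂⠴⠒⠒⠒⠒⠂⠒⠀⠀⠀
⠒⠒⠂⠒⠒⠒⣿⠴⠀⠀⠀
⠀⠀⠀⠀⠀⠀⠀⠀⠀⠀⠀
⠀⠀⠀⠀⠀⠀⠀⠀⠀⠀⠀
⠀⠀⠀⠀⠀⠀⠀⠀⠀⠀⠀

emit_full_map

⠀⠀⠒⠒⠂⠂⠂⠿⣿⠂⠒⣿⠿⣿⠴⣿
⠀⠀⠒⠿⠴⠴⠂⣿⣿⠿⠂⠒⠒⠴⠒⣿
⠀⠀⠿⠒⣿⣿⣿⠂⣿⠒⣿⠂⣿⣾⠂⣿
⠀⠿⠒⠒⠒⠴⠂⠿⠂⠴⠒⠒⠒⠒⠂⠒
⠀⠒⠴⠿⣿⣿⠂⠒⠒⠒⠂⠒⠒⠒⣿⠴
⠀⠒⠴⠒⠒⠒⠒⠀⠀⠀⠀⠀⠀⠀⠀⠀
⠀⣿⠂⠒⠒⠂⠒⠀⠀⠀⠀⠀⠀⠀⠀⠀
⠀⠒⠿⠒⠒⠴⠂⠀⠀⠀⠀⠀⠀⠀⠀⠀
⠀⠒⠿⠒⠒⠴⠀⠀⠀⠀⠀⠀⠀⠀⠀⠀
⠀⠒⠴⠒⠒⠒⠀⠀⠀⠀⠀⠀⠀⠀⠀⠀
⠂⠂⣿⠒⠒⠿⠀⠀⠀⠀⠀⠀⠀⠀⠀⠀
⠂⣿⠿⠒⠒⠂⠀⠀⠀⠀⠀⠀⠀⠀⠀⠀
⠂⠒⠒⣿⠒⣿⠀⠀⠀⠀⠀⠀⠀⠀⠀⠀
⣿⠿⠂⠴⠂⣿⠀⠀⠀⠀⠀⠀⠀⠀⠀⠀
⠒⠂⠿⠒⠒⠴⠀⠀⠀⠀⠀⠀⠀⠀⠀⠀
⠒⠿⣿⠒⣿⠀⠀⠀⠀⠀⠀⠀⠀⠀⠀⠀

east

⠀⠀⠀⠀⠀⠀⠀⠀⠀⠀⠀
⠀⠀⠀⠀⠀⠀⠀⠀⠀⠀⠀
⠀⠀⠀⠀⠀⠀⠀⠀⠀⠀⠀
⠂⠒⣿⠿⣿⠴⣿⠒⠀⠀⠀
⠿⠂⠒⠒⠴⠒⣿⣿⠀⠀⠀
⠒⣿⠂⣿⠒⣾⣿⠒⠀⠀⠀
⠴⠒⠒⠒⠒⠂⠒⠒⠀⠀⠀
⠒⠂⠒⠒⠒⣿⠴⠿⠀⠀⠀
⠀⠀⠀⠀⠀⠀⠀⠀⠀⠀⠀
⠀⠀⠀⠀⠀⠀⠀⠀⠀⠀⠀
⠀⠀⠀⠀⠀⠀⠀⠀⠀⠀⠀

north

⠀⠀⠀⠀⠀⠀⠀⠀⠀⠀⠀
⠀⠀⠀⠀⠀⠀⠀⠀⠀⠀⠀
⠀⠀⠀⠀⠀⠀⠀⠀⠀⠀⠀
⠀⠀⠀⠴⠒⠴⠒⣿⠀⠀⠀
⠂⠒⣿⠿⣿⠴⣿⠒⠀⠀⠀
⠿⠂⠒⠒⠴⣾⣿⣿⠀⠀⠀
⠒⣿⠂⣿⠒⠂⣿⠒⠀⠀⠀
⠴⠒⠒⠒⠒⠂⠒⠒⠀⠀⠀
⠒⠂⠒⠒⠒⣿⠴⠿⠀⠀⠀
⠀⠀⠀⠀⠀⠀⠀⠀⠀⠀⠀
⠀⠀⠀⠀⠀⠀⠀⠀⠀⠀⠀

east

⠀⠀⠀⠀⠀⠀⠀⠀⠀⠀⠀
⠀⠀⠀⠀⠀⠀⠀⠀⠀⠀⠀
⠀⠀⠀⠀⠀⠀⠀⠀⠀⠀⠀
⠀⠀⠴⠒⠴⠒⣿⠒⠀⠀⠀
⠒⣿⠿⣿⠴⣿⠒⠒⠀⠀⠀
⠂⠒⠒⠴⠒⣾⣿⣿⠀⠀⠀
⣿⠂⣿⠒⠂⣿⠒⣿⠀⠀⠀
⠒⠒⠒⠒⠂⠒⠒⠂⠀⠀⠀
⠂⠒⠒⠒⣿⠴⠿⠀⠀⠀⠀
⠀⠀⠀⠀⠀⠀⠀⠀⠀⠀⠀
⠀⠀⠀⠀⠀⠀⠀⠀⠀⠀⠀

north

⠀⠀⠀⠀⠀⠀⠀⠀⠀⠀⠀
⠀⠀⠀⠀⠀⠀⠀⠀⠀⠀⠀
⠀⠀⠀⠀⠀⠀⠀⠀⠀⠀⠀
⠀⠀⠀⣿⠒⠴⠒⠴⠀⠀⠀
⠀⠀⠴⠒⠴⠒⣿⠒⠀⠀⠀
⠒⣿⠿⣿⠴⣾⠒⠒⠀⠀⠀
⠂⠒⠒⠴⠒⣿⣿⣿⠀⠀⠀
⣿⠂⣿⠒⠂⣿⠒⣿⠀⠀⠀
⠒⠒⠒⠒⠂⠒⠒⠂⠀⠀⠀
⠂⠒⠒⠒⣿⠴⠿⠀⠀⠀⠀
⠀⠀⠀⠀⠀⠀⠀⠀⠀⠀⠀

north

⠿⠿⠿⠿⠿⠿⠿⠿⠿⠿⠿
⠀⠀⠀⠀⠀⠀⠀⠀⠀⠀⠀
⠀⠀⠀⠀⠀⠀⠀⠀⠀⠀⠀
⠀⠀⠀⠿⣿⠂⠒⣿⠀⠀⠀
⠀⠀⠀⣿⠒⠴⠒⠴⠀⠀⠀
⠀⠀⠴⠒⠴⣾⣿⠒⠀⠀⠀
⠒⣿⠿⣿⠴⣿⠒⠒⠀⠀⠀
⠂⠒⠒⠴⠒⣿⣿⣿⠀⠀⠀
⣿⠂⣿⠒⠂⣿⠒⣿⠀⠀⠀
⠒⠒⠒⠒⠂⠒⠒⠂⠀⠀⠀
⠂⠒⠒⠒⣿⠴⠿⠀⠀⠀⠀

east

⠿⠿⠿⠿⠿⠿⠿⠿⠿⠿⠿
⠀⠀⠀⠀⠀⠀⠀⠀⠀⠀⠀
⠀⠀⠀⠀⠀⠀⠀⠀⠀⠀⠀
⠀⠀⠿⣿⠂⠒⣿⠒⠀⠀⠀
⠀⠀⣿⠒⠴⠒⠴⣿⠀⠀⠀
⠀⠴⠒⠴⠒⣾⠒⠒⠀⠀⠀
⣿⠿⣿⠴⣿⠒⠒⠴⠀⠀⠀
⠒⠒⠴⠒⣿⣿⣿⣿⠀⠀⠀
⠂⣿⠒⠂⣿⠒⣿⠀⠀⠀⠀
⠒⠒⠒⠂⠒⠒⠂⠀⠀⠀⠀
⠒⠒⠒⣿⠴⠿⠀⠀⠀⠀⠀

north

⠿⠿⠿⠿⠿⠿⠿⠿⠿⠿⠿
⠿⠿⠿⠿⠿⠿⠿⠿⠿⠿⠿
⠀⠀⠀⠀⠀⠀⠀⠀⠀⠀⠀
⠀⠀⠀⠂⠒⠒⣿⠒⠀⠀⠀
⠀⠀⠿⣿⠂⠒⣿⠒⠀⠀⠀
⠀⠀⣿⠒⠴⣾⠴⣿⠀⠀⠀
⠀⠴⠒⠴⠒⣿⠒⠒⠀⠀⠀
⣿⠿⣿⠴⣿⠒⠒⠴⠀⠀⠀
⠒⠒⠴⠒⣿⣿⣿⣿⠀⠀⠀
⠂⣿⠒⠂⣿⠒⣿⠀⠀⠀⠀
⠒⠒⠒⠂⠒⠒⠂⠀⠀⠀⠀

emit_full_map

⠀⠀⠀⠀⠀⠀⠀⠀⠀⠀⠀⠀⠀⠀⠂⠒⠒⣿⠒
⠀⠀⠀⠀⠀⠀⠀⠀⠀⠀⠀⠀⠀⠿⣿⠂⠒⣿⠒
⠀⠀⠀⠀⠀⠀⠀⠀⠀⠀⠀⠀⠀⣿⠒⠴⣾⠴⣿
⠀⠀⠀⠀⠀⠀⠀⠀⠀⠀⠀⠀⠴⠒⠴⠒⣿⠒⠒
⠀⠀⠒⠒⠂⠂⠂⠿⣿⠂⠒⣿⠿⣿⠴⣿⠒⠒⠴
⠀⠀⠒⠿⠴⠴⠂⣿⣿⠿⠂⠒⠒⠴⠒⣿⣿⣿⣿
⠀⠀⠿⠒⣿⣿⣿⠂⣿⠒⣿⠂⣿⠒⠂⣿⠒⣿⠀
⠀⠿⠒⠒⠒⠴⠂⠿⠂⠴⠒⠒⠒⠒⠂⠒⠒⠂⠀
⠀⠒⠴⠿⣿⣿⠂⠒⠒⠒⠂⠒⠒⠒⣿⠴⠿⠀⠀
⠀⠒⠴⠒⠒⠒⠒⠀⠀⠀⠀⠀⠀⠀⠀⠀⠀⠀⠀
⠀⣿⠂⠒⠒⠂⠒⠀⠀⠀⠀⠀⠀⠀⠀⠀⠀⠀⠀
⠀⠒⠿⠒⠒⠴⠂⠀⠀⠀⠀⠀⠀⠀⠀⠀⠀⠀⠀
⠀⠒⠿⠒⠒⠴⠀⠀⠀⠀⠀⠀⠀⠀⠀⠀⠀⠀⠀
⠀⠒⠴⠒⠒⠒⠀⠀⠀⠀⠀⠀⠀⠀⠀⠀⠀⠀⠀
⠂⠂⣿⠒⠒⠿⠀⠀⠀⠀⠀⠀⠀⠀⠀⠀⠀⠀⠀
⠂⣿⠿⠒⠒⠂⠀⠀⠀⠀⠀⠀⠀⠀⠀⠀⠀⠀⠀
⠂⠒⠒⣿⠒⣿⠀⠀⠀⠀⠀⠀⠀⠀⠀⠀⠀⠀⠀
⣿⠿⠂⠴⠂⣿⠀⠀⠀⠀⠀⠀⠀⠀⠀⠀⠀⠀⠀
⠒⠂⠿⠒⠒⠴⠀⠀⠀⠀⠀⠀⠀⠀⠀⠀⠀⠀⠀
⠒⠿⣿⠒⣿⠀⠀⠀⠀⠀⠀⠀⠀⠀⠀⠀⠀⠀⠀
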